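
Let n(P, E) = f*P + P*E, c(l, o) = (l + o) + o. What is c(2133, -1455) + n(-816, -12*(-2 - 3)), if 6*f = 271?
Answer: -86593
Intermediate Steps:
f = 271/6 (f = (⅙)*271 = 271/6 ≈ 45.167)
c(l, o) = l + 2*o
n(P, E) = 271*P/6 + E*P (n(P, E) = 271*P/6 + P*E = 271*P/6 + E*P)
c(2133, -1455) + n(-816, -12*(-2 - 3)) = (2133 + 2*(-1455)) + (⅙)*(-816)*(271 + 6*(-12*(-2 - 3))) = (2133 - 2910) + (⅙)*(-816)*(271 + 6*(-12*(-5))) = -777 + (⅙)*(-816)*(271 + 6*60) = -777 + (⅙)*(-816)*(271 + 360) = -777 + (⅙)*(-816)*631 = -777 - 85816 = -86593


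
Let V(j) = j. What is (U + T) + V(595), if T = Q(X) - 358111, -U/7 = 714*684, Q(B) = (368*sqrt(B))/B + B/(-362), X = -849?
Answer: -1366964727/362 - 368*I*sqrt(849)/849 ≈ -3.7761e+6 - 12.63*I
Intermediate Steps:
Q(B) = 368/sqrt(B) - B/362 (Q(B) = 368/sqrt(B) + B*(-1/362) = 368/sqrt(B) - B/362)
U = -3418632 (U = -4998*684 = -7*488376 = -3418632)
T = -129635333/362 - 368*I*sqrt(849)/849 (T = (368/sqrt(-849) - 1/362*(-849)) - 358111 = (368*(-I*sqrt(849)/849) + 849/362) - 358111 = (-368*I*sqrt(849)/849 + 849/362) - 358111 = (849/362 - 368*I*sqrt(849)/849) - 358111 = -129635333/362 - 368*I*sqrt(849)/849 ≈ -3.5811e+5 - 12.63*I)
(U + T) + V(595) = (-3418632 + (-129635333/362 - 368*I*sqrt(849)/849)) + 595 = (-1367180117/362 - 368*I*sqrt(849)/849) + 595 = -1366964727/362 - 368*I*sqrt(849)/849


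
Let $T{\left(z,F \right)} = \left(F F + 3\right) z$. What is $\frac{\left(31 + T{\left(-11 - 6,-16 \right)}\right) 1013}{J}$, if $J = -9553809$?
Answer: $\frac{4428836}{9553809} \approx 0.46357$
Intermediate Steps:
$T{\left(z,F \right)} = z \left(3 + F^{2}\right)$ ($T{\left(z,F \right)} = \left(F^{2} + 3\right) z = \left(3 + F^{2}\right) z = z \left(3 + F^{2}\right)$)
$\frac{\left(31 + T{\left(-11 - 6,-16 \right)}\right) 1013}{J} = \frac{\left(31 + \left(-11 - 6\right) \left(3 + \left(-16\right)^{2}\right)\right) 1013}{-9553809} = \left(31 + \left(-11 - 6\right) \left(3 + 256\right)\right) 1013 \left(- \frac{1}{9553809}\right) = \left(31 - 4403\right) 1013 \left(- \frac{1}{9553809}\right) = \left(-4372\right) 1013 \left(- \frac{1}{9553809}\right) = \left(-4428836\right) \left(- \frac{1}{9553809}\right) = \frac{4428836}{9553809}$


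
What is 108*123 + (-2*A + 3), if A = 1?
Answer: 13285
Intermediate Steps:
108*123 + (-2*A + 3) = 108*123 + (-2*1 + 3) = 13284 + (-2 + 3) = 13284 + 1 = 13285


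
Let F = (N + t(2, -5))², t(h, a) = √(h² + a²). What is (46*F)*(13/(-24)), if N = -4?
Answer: -4485/4 + 598*√29/3 ≈ -47.807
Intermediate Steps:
t(h, a) = √(a² + h²)
F = (-4 + √29)² (F = (-4 + √((-5)² + 2²))² = (-4 + √(25 + 4))² = (-4 + √29)² ≈ 1.9187)
(46*F)*(13/(-24)) = (46*(4 - √29)²)*(13/(-24)) = (46*(4 - √29)²)*(13*(-1/24)) = (46*(4 - √29)²)*(-13/24) = -299*(4 - √29)²/12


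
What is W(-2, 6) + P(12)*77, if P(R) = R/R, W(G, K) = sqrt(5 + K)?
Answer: 77 + sqrt(11) ≈ 80.317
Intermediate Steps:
P(R) = 1
W(-2, 6) + P(12)*77 = sqrt(5 + 6) + 1*77 = sqrt(11) + 77 = 77 + sqrt(11)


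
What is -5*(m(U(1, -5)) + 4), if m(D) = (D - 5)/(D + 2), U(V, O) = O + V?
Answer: -85/2 ≈ -42.500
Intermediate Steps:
m(D) = (-5 + D)/(2 + D)
-5*(m(U(1, -5)) + 4) = -5*((-5 + (-5 + 1))/(2 + (-5 + 1)) + 4) = -5*((-5 - 4)/(2 - 4) + 4) = -5*(-9/(-2) + 4) = -5*(-½*(-9) + 4) = -5*(9/2 + 4) = -5*17/2 = -85/2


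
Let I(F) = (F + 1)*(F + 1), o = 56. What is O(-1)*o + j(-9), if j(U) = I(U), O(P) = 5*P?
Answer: -216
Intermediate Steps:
I(F) = (1 + F)² (I(F) = (1 + F)*(1 + F) = (1 + F)²)
j(U) = (1 + U)²
O(-1)*o + j(-9) = (5*(-1))*56 + (1 - 9)² = -5*56 + (-8)² = -280 + 64 = -216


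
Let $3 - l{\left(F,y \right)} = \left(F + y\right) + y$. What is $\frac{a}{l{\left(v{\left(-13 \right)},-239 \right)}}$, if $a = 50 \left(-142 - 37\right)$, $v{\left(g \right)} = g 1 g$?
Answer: $- \frac{4475}{156} \approx -28.686$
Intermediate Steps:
$v{\left(g \right)} = g^{2}$ ($v{\left(g \right)} = g g = g^{2}$)
$l{\left(F,y \right)} = 3 - F - 2 y$ ($l{\left(F,y \right)} = 3 - \left(\left(F + y\right) + y\right) = 3 - \left(F + 2 y\right) = 3 - F - 2 y$)
$a = -8950$ ($a = 50 \left(-179\right) = -8950$)
$\frac{a}{l{\left(v{\left(-13 \right)},-239 \right)}} = - \frac{8950}{3 - \left(-13\right)^{2} - -478} = - \frac{8950}{3 - 169 + 478} = - \frac{8950}{312} = \left(-8950\right) \frac{1}{312} = - \frac{4475}{156}$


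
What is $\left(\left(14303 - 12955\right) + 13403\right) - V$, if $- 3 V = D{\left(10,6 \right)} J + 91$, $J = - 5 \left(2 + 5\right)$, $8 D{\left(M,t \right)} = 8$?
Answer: $\frac{44309}{3} \approx 14770.0$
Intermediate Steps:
$D{\left(M,t \right)} = 1$ ($D{\left(M,t \right)} = \frac{1}{8} \cdot 8 = 1$)
$J = -35$ ($J = \left(-5\right) 7 = -35$)
$V = - \frac{56}{3}$ ($V = - \frac{1 \left(-35\right) + 91}{3} = - \frac{-35 + 91}{3} = \left(- \frac{1}{3}\right) 56 = - \frac{56}{3} \approx -18.667$)
$\left(\left(14303 - 12955\right) + 13403\right) - V = \left(\left(14303 - 12955\right) + 13403\right) - - \frac{56}{3} = \left(1348 + 13403\right) + \frac{56}{3} = 14751 + \frac{56}{3} = \frac{44309}{3}$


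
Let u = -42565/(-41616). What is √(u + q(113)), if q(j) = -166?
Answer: I*√6865691/204 ≈ 12.844*I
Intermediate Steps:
u = 42565/41616 (u = -42565*(-1/41616) = 42565/41616 ≈ 1.0228)
√(u + q(113)) = √(42565/41616 - 166) = √(-6865691/41616) = I*√6865691/204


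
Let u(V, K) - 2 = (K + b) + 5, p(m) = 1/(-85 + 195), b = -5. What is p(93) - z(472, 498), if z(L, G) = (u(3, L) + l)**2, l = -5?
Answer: -24195709/110 ≈ -2.1996e+5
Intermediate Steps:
p(m) = 1/110
u(V, K) = 2 + K (u(V, K) = 2 + ((K - 5) + 5) = 2 + ((-5 + K) + 5) = 2 + K)
z(L, G) = (-3 + L)**2 (z(L, G) = ((2 + L) - 5)**2 = (-3 + L)**2)
p(93) - z(472, 498) = 1/110 - (-3 + 472)**2 = 1/110 - 1*469**2 = 1/110 - 1*219961 = 1/110 - 219961 = -24195709/110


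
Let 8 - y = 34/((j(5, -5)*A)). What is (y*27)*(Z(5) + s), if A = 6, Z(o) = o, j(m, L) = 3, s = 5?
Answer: 1650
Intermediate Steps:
y = 55/9 (y = 8 - 34/(3*6) = 8 - 34/18 = 8 - 1*17/9 = 8 - 17/9 = 55/9 ≈ 6.1111)
(y*27)*(Z(5) + s) = ((55/9)*27)*(5 + 5) = 165*10 = 1650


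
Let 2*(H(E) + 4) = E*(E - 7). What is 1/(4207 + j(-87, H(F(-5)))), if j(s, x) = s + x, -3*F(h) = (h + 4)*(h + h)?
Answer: 9/37199 ≈ 0.00024194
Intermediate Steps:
F(h) = -2*h*(4 + h)/3 (F(h) = -(h + 4)*(h + h)/3 = -(4 + h)*2*h/3 = -2*h*(4 + h)/3)
H(E) = -4 + E*(-7 + E)/2 (H(E) = -4 + (E*(E - 7))/2 = -4 + (E*(-7 + E))/2 = -4 + E*(-7 + E)/2)
1/(4207 + j(-87, H(F(-5)))) = 1/(4207 + (-87 + (-4 + (-⅔*(-5)*(4 - 5))²/2 - (-7)*(-5)*(4 - 5)/3))) = 1/(4207 + (-87 + (-4 + (-⅔*(-5)*(-1))²/2 - (-7)*(-5)*(-1)/3))) = 1/(4207 + (-87 + (-4 + (-10/3)²/2 - 7/2*(-10/3)))) = 1/(4207 + (-87 + (-4 + (½)*(100/9) + 35/3))) = 1/(4207 + (-87 + (-4 + 50/9 + 35/3))) = 1/(4207 + (-87 + 119/9)) = 1/(4207 - 664/9) = 1/(37199/9) = 9/37199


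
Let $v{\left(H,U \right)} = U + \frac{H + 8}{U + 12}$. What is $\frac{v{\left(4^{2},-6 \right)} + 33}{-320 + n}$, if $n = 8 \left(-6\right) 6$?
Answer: $- \frac{31}{608} \approx -0.050987$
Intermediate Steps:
$v{\left(H,U \right)} = U + \frac{8 + H}{12 + U}$
$n = -288$ ($n = \left(-48\right) 6 = -288$)
$\frac{v{\left(4^{2},-6 \right)} + 33}{-320 + n} = \frac{\frac{8 + 4^{2} + \left(-6\right)^{2} + 12 \left(-6\right)}{12 - 6} + 33}{-320 - 288} = \frac{\frac{8 + 16 + 36 - 72}{6} + 33}{-608} = \left(\frac{1}{6} \left(-12\right) + 33\right) \left(- \frac{1}{608}\right) = \left(-2 + 33\right) \left(- \frac{1}{608}\right) = 31 \left(- \frac{1}{608}\right) = - \frac{31}{608}$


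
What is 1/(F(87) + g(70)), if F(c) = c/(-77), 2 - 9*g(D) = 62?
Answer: -231/1801 ≈ -0.12826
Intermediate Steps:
g(D) = -20/3 (g(D) = 2/9 - ⅑*62 = 2/9 - 62/9 = -20/3)
F(c) = -c/77 (F(c) = c*(-1/77) = -c/77)
1/(F(87) + g(70)) = 1/(-1/77*87 - 20/3) = 1/(-87/77 - 20/3) = 1/(-1801/231) = -231/1801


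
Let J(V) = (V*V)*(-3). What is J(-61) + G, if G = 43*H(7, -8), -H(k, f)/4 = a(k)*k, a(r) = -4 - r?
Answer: 2081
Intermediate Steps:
H(k, f) = -4*k*(-4 - k) (H(k, f) = -4*(-4 - k)*k = -4*k*(-4 - k))
J(V) = -3*V² (J(V) = V²*(-3) = -3*V²)
G = 13244 (G = 43*(4*7*(4 + 7)) = 43*(4*7*11) = 43*308 = 13244)
J(-61) + G = -3*(-61)² + 13244 = -3*3721 + 13244 = -11163 + 13244 = 2081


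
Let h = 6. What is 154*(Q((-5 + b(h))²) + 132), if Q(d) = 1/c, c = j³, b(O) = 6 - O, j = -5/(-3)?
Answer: 2545158/125 ≈ 20361.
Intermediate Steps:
j = 5/3 (j = -5*(-⅓) = 5/3 ≈ 1.6667)
c = 125/27 (c = (5/3)³ = 125/27 ≈ 4.6296)
Q(d) = 27/125 (Q(d) = 1/(125/27) = 27/125)
154*(Q((-5 + b(h))²) + 132) = 154*(27/125 + 132) = 154*(16527/125) = 2545158/125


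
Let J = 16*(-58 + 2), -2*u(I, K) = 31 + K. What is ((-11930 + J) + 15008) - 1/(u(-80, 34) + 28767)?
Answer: 125397356/57469 ≈ 2182.0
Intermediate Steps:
u(I, K) = -31/2 - K/2 (u(I, K) = -(31 + K)/2 = -31/2 - K/2)
J = -896 (J = 16*(-56) = -896)
((-11930 + J) + 15008) - 1/(u(-80, 34) + 28767) = ((-11930 - 896) + 15008) - 1/((-31/2 - ½*34) + 28767) = (-12826 + 15008) - 1/((-31/2 - 17) + 28767) = 2182 - 1/(-65/2 + 28767) = 2182 - 1/57469/2 = 2182 - 1*2/57469 = 2182 - 2/57469 = 125397356/57469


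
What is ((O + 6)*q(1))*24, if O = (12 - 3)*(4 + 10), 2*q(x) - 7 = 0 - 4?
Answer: 4752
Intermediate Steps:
q(x) = 3/2 (q(x) = 7/2 + (0 - 4)/2 = 7/2 + (½)*(-4) = 7/2 - 2 = 3/2)
O = 126 (O = 9*14 = 126)
((O + 6)*q(1))*24 = ((126 + 6)*(3/2))*24 = (132*(3/2))*24 = 198*24 = 4752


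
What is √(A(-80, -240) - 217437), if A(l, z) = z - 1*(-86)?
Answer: I*√217591 ≈ 466.47*I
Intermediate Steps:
A(l, z) = 86 + z (A(l, z) = z + 86 = 86 + z)
√(A(-80, -240) - 217437) = √((86 - 240) - 217437) = √(-154 - 217437) = √(-217591) = I*√217591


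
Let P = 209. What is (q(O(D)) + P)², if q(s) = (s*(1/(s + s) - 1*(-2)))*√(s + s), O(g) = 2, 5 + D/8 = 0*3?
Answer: 47524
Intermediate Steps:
D = -40 (D = -40 + 8*(0*3) = -40 + 8*0 = -40 + 0 = -40)
q(s) = √2*s^(3/2)*(2 + 1/(2*s)) (q(s) = (s*(1/(2*s) + 2))*√(2*s) = (s*(1/(2*s) + 2))*(√2*√s) = (s*(2 + 1/(2*s)))*(√2*√s) = √2*s^(3/2)*(2 + 1/(2*s)))
(q(O(D)) + P)² = (√2*√2*(1 + 4*2)/2 + 209)² = (√2*√2*(1 + 8)/2 + 209)² = ((½)*√2*√2*9 + 209)² = (9 + 209)² = 218² = 47524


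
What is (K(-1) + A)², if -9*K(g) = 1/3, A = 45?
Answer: 1473796/729 ≈ 2021.7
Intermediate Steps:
K(g) = -1/27 (K(g) = -⅑/3 = -⅑*⅓ = -1/27)
(K(-1) + A)² = (-1/27 + 45)² = (1214/27)² = 1473796/729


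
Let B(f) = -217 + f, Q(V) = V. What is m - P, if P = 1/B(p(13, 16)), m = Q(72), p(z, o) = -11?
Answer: 16417/228 ≈ 72.004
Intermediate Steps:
m = 72
P = -1/228 (P = 1/(-217 - 11) = 1/(-228) = -1/228 ≈ -0.0043860)
m - P = 72 - 1*(-1/228) = 72 + 1/228 = 16417/228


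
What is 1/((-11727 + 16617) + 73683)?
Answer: 1/78573 ≈ 1.2727e-5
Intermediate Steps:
1/((-11727 + 16617) + 73683) = 1/(4890 + 73683) = 1/78573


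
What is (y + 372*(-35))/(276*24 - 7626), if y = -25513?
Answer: 38533/1002 ≈ 38.456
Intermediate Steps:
(y + 372*(-35))/(276*24 - 7626) = (-25513 + 372*(-35))/(276*24 - 7626) = (-25513 - 13020)/(6624 - 7626) = -38533/(-1002) = -38533*(-1/1002) = 38533/1002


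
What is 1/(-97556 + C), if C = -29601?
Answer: -1/127157 ≈ -7.8643e-6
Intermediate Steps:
1/(-97556 + C) = 1/(-97556 - 29601) = 1/(-127157) = -1/127157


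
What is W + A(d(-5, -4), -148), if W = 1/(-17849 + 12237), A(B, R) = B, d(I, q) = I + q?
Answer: -50509/5612 ≈ -9.0002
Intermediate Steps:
W = -1/5612 (W = 1/(-5612) = -1/5612 ≈ -0.00017819)
W + A(d(-5, -4), -148) = -1/5612 + (-5 - 4) = -1/5612 - 9 = -50509/5612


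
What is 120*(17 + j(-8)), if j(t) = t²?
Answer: 9720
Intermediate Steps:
120*(17 + j(-8)) = 120*(17 + (-8)²) = 120*(17 + 64) = 120*81 = 9720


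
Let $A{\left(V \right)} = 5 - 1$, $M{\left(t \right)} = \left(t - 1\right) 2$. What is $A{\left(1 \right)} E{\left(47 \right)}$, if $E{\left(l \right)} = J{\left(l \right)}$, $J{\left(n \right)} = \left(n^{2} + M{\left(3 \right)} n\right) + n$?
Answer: $9776$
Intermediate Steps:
$M{\left(t \right)} = -2 + 2 t$ ($M{\left(t \right)} = \left(-1 + t\right) 2 = -2 + 2 t$)
$A{\left(V \right)} = 4$
$J{\left(n \right)} = n^{2} + 5 n$ ($J{\left(n \right)} = \left(n^{2} + \left(-2 + 2 \cdot 3\right) n\right) + n = \left(n^{2} + \left(-2 + 6\right) n\right) + n = \left(n^{2} + 4 n\right) + n = n^{2} + 5 n$)
$E{\left(l \right)} = l \left(5 + l\right)$
$A{\left(1 \right)} E{\left(47 \right)} = 4 \cdot 47 \left(5 + 47\right) = 4 \cdot 47 \cdot 52 = 4 \cdot 2444 = 9776$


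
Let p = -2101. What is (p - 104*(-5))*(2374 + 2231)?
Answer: -7280505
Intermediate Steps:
(p - 104*(-5))*(2374 + 2231) = (-2101 - 104*(-5))*(2374 + 2231) = (-2101 + 520)*4605 = -1581*4605 = -7280505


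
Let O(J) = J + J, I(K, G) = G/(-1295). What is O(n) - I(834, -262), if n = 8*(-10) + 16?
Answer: -166022/1295 ≈ -128.20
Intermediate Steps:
I(K, G) = -G/1295 (I(K, G) = G*(-1/1295) = -G/1295)
n = -64 (n = -80 + 16 = -64)
O(J) = 2*J
O(n) - I(834, -262) = 2*(-64) - (-1)*(-262)/1295 = -128 - 1*262/1295 = -128 - 262/1295 = -166022/1295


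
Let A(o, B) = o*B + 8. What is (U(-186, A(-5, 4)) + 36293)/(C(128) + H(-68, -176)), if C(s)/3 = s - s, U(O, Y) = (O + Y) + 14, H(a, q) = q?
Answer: -36109/176 ≈ -205.16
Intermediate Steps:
A(o, B) = 8 + B*o (A(o, B) = B*o + 8 = 8 + B*o)
U(O, Y) = 14 + O + Y
C(s) = 0 (C(s) = 3*(s - s) = 3*0 = 0)
(U(-186, A(-5, 4)) + 36293)/(C(128) + H(-68, -176)) = ((14 - 186 + (8 + 4*(-5))) + 36293)/(0 - 176) = ((14 - 186 + (8 - 20)) + 36293)/(-176) = ((14 - 186 - 12) + 36293)*(-1/176) = (-184 + 36293)*(-1/176) = 36109*(-1/176) = -36109/176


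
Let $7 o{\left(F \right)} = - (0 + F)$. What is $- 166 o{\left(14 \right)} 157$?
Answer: $52124$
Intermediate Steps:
$o{\left(F \right)} = - \frac{F}{7}$ ($o{\left(F \right)} = \frac{\left(-1\right) \left(0 + F\right)}{7} = \frac{\left(-1\right) F}{7} = - \frac{F}{7}$)
$- 166 o{\left(14 \right)} 157 = - 166 \left(\left(- \frac{1}{7}\right) 14\right) 157 = \left(-166\right) \left(-2\right) 157 = 332 \cdot 157 = 52124$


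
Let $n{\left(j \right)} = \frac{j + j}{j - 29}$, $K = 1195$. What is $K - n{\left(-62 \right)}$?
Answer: $\frac{108621}{91} \approx 1193.6$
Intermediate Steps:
$n{\left(j \right)} = \frac{2 j}{-29 + j}$
$K - n{\left(-62 \right)} = 1195 - 2 \left(-62\right) \frac{1}{-29 - 62} = 1195 - 2 \left(-62\right) \frac{1}{-91} = 1195 - 2 \left(-62\right) \left(- \frac{1}{91}\right) = 1195 - \frac{124}{91} = \frac{108621}{91}$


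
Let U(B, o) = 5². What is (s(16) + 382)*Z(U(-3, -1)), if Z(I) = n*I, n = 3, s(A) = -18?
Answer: 27300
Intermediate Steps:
U(B, o) = 25
Z(I) = 3*I
(s(16) + 382)*Z(U(-3, -1)) = (-18 + 382)*(3*25) = 364*75 = 27300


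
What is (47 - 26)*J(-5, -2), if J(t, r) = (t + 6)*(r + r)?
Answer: -84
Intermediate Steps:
J(t, r) = 2*r*(6 + t) (J(t, r) = (6 + t)*(2*r) = 2*r*(6 + t))
(47 - 26)*J(-5, -2) = (47 - 26)*(2*(-2)*(6 - 5)) = 21*(2*(-2)*1) = 21*(-4) = -84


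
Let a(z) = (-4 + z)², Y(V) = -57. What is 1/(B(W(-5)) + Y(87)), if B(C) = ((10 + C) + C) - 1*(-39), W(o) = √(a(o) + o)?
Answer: 1/30 + √19/60 ≈ 0.10598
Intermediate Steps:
W(o) = √(o + (-4 + o)²) (W(o) = √((-4 + o)² + o) = √(o + (-4 + o)²))
B(C) = 49 + 2*C (B(C) = (10 + 2*C) + 39 = 49 + 2*C)
1/(B(W(-5)) + Y(87)) = 1/((49 + 2*√(-5 + (-4 - 5)²)) - 57) = 1/((49 + 2*√(-5 + (-9)²)) - 57) = 1/((49 + 2*√(-5 + 81)) - 57) = 1/((49 + 2*√76) - 57) = 1/((49 + 2*(2*√19)) - 57) = 1/((49 + 4*√19) - 57) = 1/(-8 + 4*√19)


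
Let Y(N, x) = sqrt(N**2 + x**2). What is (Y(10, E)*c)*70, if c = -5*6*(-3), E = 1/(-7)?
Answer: 11700*sqrt(29) ≈ 63006.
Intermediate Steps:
E = -1/7 ≈ -0.14286
c = 90 (c = -30*(-3) = 90)
(Y(10, E)*c)*70 = (sqrt(10**2 + (-1/7)**2)*90)*70 = (sqrt(100 + 1/49)*90)*70 = (sqrt(4901/49)*90)*70 = ((13*sqrt(29)/7)*90)*70 = (1170*sqrt(29)/7)*70 = 11700*sqrt(29)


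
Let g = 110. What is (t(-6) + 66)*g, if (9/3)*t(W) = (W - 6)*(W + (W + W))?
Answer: 15180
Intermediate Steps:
t(W) = W*(-6 + W) (t(W) = ((W - 6)*(W + (W + W)))/3 = ((-6 + W)*(W + 2*W))/3 = ((-6 + W)*(3*W))/3 = (3*W*(-6 + W))/3 = W*(-6 + W))
(t(-6) + 66)*g = (-6*(-6 - 6) + 66)*110 = (-6*(-12) + 66)*110 = (72 + 66)*110 = 138*110 = 15180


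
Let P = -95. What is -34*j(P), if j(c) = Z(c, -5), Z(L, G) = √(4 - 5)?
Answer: -34*I ≈ -34.0*I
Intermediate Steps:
Z(L, G) = I (Z(L, G) = √(-1) = I)
j(c) = I
-34*j(P) = -34*I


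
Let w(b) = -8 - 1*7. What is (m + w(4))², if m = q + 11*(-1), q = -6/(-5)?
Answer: 15376/25 ≈ 615.04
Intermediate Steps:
w(b) = -15 (w(b) = -8 - 7 = -15)
q = 6/5 (q = -6*(-⅕) = 6/5 ≈ 1.2000)
m = -49/5 (m = 6/5 + 11*(-1) = 6/5 - 11 = -49/5 ≈ -9.8000)
(m + w(4))² = (-49/5 - 15)² = (-124/5)² = 15376/25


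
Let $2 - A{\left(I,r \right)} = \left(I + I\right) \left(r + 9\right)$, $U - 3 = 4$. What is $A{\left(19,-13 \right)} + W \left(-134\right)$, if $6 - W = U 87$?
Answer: $80956$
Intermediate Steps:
$U = 7$ ($U = 3 + 4 = 7$)
$W = -603$ ($W = 6 - 7 \cdot 87 = 6 - 609 = -603$)
$A{\left(I,r \right)} = 2 - 2 I \left(9 + r\right)$ ($A{\left(I,r \right)} = 2 - \left(I + I\right) \left(r + 9\right) = 2 - 2 I \left(9 + r\right)$)
$A{\left(19,-13 \right)} + W \left(-134\right) = \left(2 - 342 - 38 \left(-13\right)\right) - -80802 = \left(2 - 342 + 494\right) + 80802 = 154 + 80802 = 80956$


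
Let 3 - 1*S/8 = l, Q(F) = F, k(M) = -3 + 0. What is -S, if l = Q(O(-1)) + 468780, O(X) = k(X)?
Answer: 3750192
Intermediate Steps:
k(M) = -3
O(X) = -3
l = 468777 (l = -3 + 468780 = 468777)
S = -3750192 (S = 24 - 8*468777 = 24 - 3750216 = -3750192)
-S = -1*(-3750192) = 3750192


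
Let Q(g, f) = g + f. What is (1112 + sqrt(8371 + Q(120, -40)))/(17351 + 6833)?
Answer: 139/3023 + 3*sqrt(939)/24184 ≈ 0.049782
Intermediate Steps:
Q(g, f) = f + g
(1112 + sqrt(8371 + Q(120, -40)))/(17351 + 6833) = (1112 + sqrt(8371 + (-40 + 120)))/(17351 + 6833) = (1112 + sqrt(8371 + 80))/24184 = (1112 + sqrt(8451))*(1/24184) = (1112 + 3*sqrt(939))*(1/24184) = 139/3023 + 3*sqrt(939)/24184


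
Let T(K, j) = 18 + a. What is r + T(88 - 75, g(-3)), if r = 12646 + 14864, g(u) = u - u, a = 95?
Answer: 27623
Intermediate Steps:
g(u) = 0
T(K, j) = 113 (T(K, j) = 18 + 95 = 113)
r = 27510
r + T(88 - 75, g(-3)) = 27510 + 113 = 27623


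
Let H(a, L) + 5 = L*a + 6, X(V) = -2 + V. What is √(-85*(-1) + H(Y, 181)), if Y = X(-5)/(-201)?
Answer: √3729153/201 ≈ 9.6075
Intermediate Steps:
Y = 7/201 (Y = (-2 - 5)/(-201) = -7*(-1/201) = 7/201 ≈ 0.034826)
H(a, L) = 1 + L*a (H(a, L) = -5 + (L*a + 6) = -5 + (6 + L*a) = 1 + L*a)
√(-85*(-1) + H(Y, 181)) = √(-85*(-1) + (1 + 181*(7/201))) = √(85 + (1 + 1267/201)) = √(85 + 1468/201) = √(18553/201) = √3729153/201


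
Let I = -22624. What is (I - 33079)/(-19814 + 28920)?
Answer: -55703/9106 ≈ -6.1172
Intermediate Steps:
(I - 33079)/(-19814 + 28920) = (-22624 - 33079)/(-19814 + 28920) = -55703/9106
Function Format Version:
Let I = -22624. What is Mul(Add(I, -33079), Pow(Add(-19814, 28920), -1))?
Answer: Rational(-55703, 9106) ≈ -6.1172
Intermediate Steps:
Mul(Add(I, -33079), Pow(Add(-19814, 28920), -1)) = Mul(Add(-22624, -33079), Pow(Add(-19814, 28920), -1)) = Mul(-55703, Pow(9106, -1)) = Mul(-55703, Rational(1, 9106)) = Rational(-55703, 9106)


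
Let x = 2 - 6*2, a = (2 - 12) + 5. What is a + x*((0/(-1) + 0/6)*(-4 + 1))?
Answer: -5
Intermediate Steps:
a = -5 (a = -10 + 5 = -5)
x = -10 (x = 2 - 12 = -10)
a + x*((0/(-1) + 0/6)*(-4 + 1)) = -5 - 10*(0/(-1) + 0/6)*(-4 + 1) = -5 - 10*(0*(-1) + 0*(1/6))*(-3) = -5 - 10*(0 + 0)*(-3) = -5 - 0*(-3) = -5 - 10*0 = -5 + 0 = -5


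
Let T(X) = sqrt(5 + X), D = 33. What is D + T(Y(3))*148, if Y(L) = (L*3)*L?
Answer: 33 + 592*sqrt(2) ≈ 870.21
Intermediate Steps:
Y(L) = 3*L**2 (Y(L) = (3*L)*L = 3*L**2)
D + T(Y(3))*148 = 33 + sqrt(5 + 3*3**2)*148 = 33 + sqrt(5 + 3*9)*148 = 33 + sqrt(5 + 27)*148 = 33 + sqrt(32)*148 = 33 + (4*sqrt(2))*148 = 33 + 592*sqrt(2)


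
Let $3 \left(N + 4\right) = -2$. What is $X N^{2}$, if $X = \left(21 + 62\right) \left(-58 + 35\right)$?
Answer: $- \frac{374164}{9} \approx -41574.0$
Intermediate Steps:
$X = -1909$ ($X = 83 \left(-23\right) = -1909$)
$N = - \frac{14}{3}$ ($N = -4 + \frac{1}{3} \left(-2\right) = -4 - \frac{2}{3} = - \frac{14}{3} \approx -4.6667$)
$X N^{2} = - 1909 \left(- \frac{14}{3}\right)^{2} = \left(-1909\right) \frac{196}{9} = - \frac{374164}{9}$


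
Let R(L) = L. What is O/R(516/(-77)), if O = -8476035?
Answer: 217551565/172 ≈ 1.2648e+6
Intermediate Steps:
O/R(516/(-77)) = -8476035/(516/(-77)) = -8476035/(516*(-1/77)) = -8476035/(-516/77) = -8476035*(-77/516) = 217551565/172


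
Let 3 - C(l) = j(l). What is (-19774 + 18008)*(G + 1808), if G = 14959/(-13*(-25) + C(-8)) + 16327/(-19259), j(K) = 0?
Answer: -10334445988103/3158476 ≈ -3.2720e+6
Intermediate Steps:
C(l) = 3 (C(l) = 3 - 1*0 = 3 + 0 = 3)
G = 282740125/6316952 (G = 14959/(-13*(-25) + 3) + 16327/(-19259) = 14959/(325 + 3) + 16327*(-1/19259) = 14959/328 - 16327/19259 = 282740125/6316952 ≈ 44.759)
(-19774 + 18008)*(G + 1808) = (-19774 + 18008)*(282740125/6316952 + 1808) = -1766*11703789341/6316952 = -10334445988103/3158476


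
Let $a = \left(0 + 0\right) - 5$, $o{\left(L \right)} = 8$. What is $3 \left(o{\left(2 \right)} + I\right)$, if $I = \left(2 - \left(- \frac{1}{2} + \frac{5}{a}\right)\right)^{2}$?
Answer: $\frac{243}{4} \approx 60.75$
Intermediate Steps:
$a = -5$ ($a = 0 - 5 = -5$)
$I = \frac{49}{4}$ ($I = \left(2 - \left(- \frac{1}{2} - 1\right)\right)^{2} = \left(2 - - \frac{3}{2}\right)^{2} = \left(2 + \left(1 + \frac{1}{2}\right)\right)^{2} = \left(2 + \frac{3}{2}\right)^{2} = \left(\frac{7}{2}\right)^{2} = \frac{49}{4} \approx 12.25$)
$3 \left(o{\left(2 \right)} + I\right) = 3 \left(8 + \frac{49}{4}\right) = 3 \cdot \frac{81}{4} = \frac{243}{4}$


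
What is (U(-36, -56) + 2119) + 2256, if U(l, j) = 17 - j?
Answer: 4448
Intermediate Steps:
(U(-36, -56) + 2119) + 2256 = ((17 - 1*(-56)) + 2119) + 2256 = ((17 + 56) + 2119) + 2256 = (73 + 2119) + 2256 = 2192 + 2256 = 4448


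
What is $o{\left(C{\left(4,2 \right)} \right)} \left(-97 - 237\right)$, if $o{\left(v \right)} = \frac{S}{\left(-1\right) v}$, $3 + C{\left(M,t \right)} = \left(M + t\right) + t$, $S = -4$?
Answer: $- \frac{1336}{5} \approx -267.2$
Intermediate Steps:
$C{\left(M,t \right)} = -3 + M + 2 t$ ($C{\left(M,t \right)} = -3 + \left(\left(M + t\right) + t\right) = -3 + \left(M + 2 t\right) = -3 + M + 2 t$)
$o{\left(v \right)} = \frac{4}{v}$ ($o{\left(v \right)} = - \frac{4}{\left(-1\right) v} = - 4 \left(- \frac{1}{v}\right) = \frac{4}{v}$)
$o{\left(C{\left(4,2 \right)} \right)} \left(-97 - 237\right) = \frac{4}{-3 + 4 + 2 \cdot 2} \left(-97 - 237\right) = \frac{4}{-3 + 4 + 4} \left(-334\right) = \frac{4}{5} \left(-334\right) = - \frac{1336}{5}$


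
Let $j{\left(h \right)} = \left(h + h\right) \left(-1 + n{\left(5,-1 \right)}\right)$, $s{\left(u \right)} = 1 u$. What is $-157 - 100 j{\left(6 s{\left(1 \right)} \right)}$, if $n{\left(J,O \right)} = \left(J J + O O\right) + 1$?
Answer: $-31357$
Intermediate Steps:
$n{\left(J,O \right)} = 1 + J^{2} + O^{2}$ ($n{\left(J,O \right)} = \left(J^{2} + O^{2}\right) + 1 = 1 + J^{2} + O^{2}$)
$s{\left(u \right)} = u$
$j{\left(h \right)} = 52 h$ ($j{\left(h \right)} = \left(h + h\right) \left(-1 + \left(1 + 5^{2} + \left(-1\right)^{2}\right)\right) = 2 h \left(-1 + \left(1 + 25 + 1\right)\right) = 2 h \left(-1 + 27\right) = 2 h 26 = 52 h$)
$-157 - 100 j{\left(6 s{\left(1 \right)} \right)} = -157 - 100 \cdot 52 \cdot 6 \cdot 1 = -157 - 100 \cdot 52 \cdot 6 = -157 - 31200 = -31357$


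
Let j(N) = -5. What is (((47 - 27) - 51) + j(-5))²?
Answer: 1296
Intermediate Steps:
(((47 - 27) - 51) + j(-5))² = (((47 - 27) - 51) - 5)² = ((20 - 51) - 5)² = (-31 - 5)² = (-36)² = 1296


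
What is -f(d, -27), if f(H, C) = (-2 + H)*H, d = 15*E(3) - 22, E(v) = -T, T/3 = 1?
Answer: -4623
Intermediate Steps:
T = 3 (T = 3*1 = 3)
E(v) = -3 (E(v) = -1*3 = -3)
d = -67 (d = 15*(-3) - 22 = -45 - 22 = -67)
f(H, C) = H*(-2 + H)
-f(d, -27) = -(-67)*(-2 - 67) = -(-67)*(-69) = -1*4623 = -4623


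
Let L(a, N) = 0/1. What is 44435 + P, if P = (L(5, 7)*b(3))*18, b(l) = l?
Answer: 44435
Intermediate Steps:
L(a, N) = 0 (L(a, N) = 0*1 = 0)
P = 0 (P = (0*3)*18 = 0*18 = 0)
44435 + P = 44435 + 0 = 44435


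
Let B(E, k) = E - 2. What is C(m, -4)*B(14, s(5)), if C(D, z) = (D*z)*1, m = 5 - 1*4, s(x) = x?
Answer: -48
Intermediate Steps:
B(E, k) = -2 + E
m = 1 (m = 5 - 4 = 1)
C(D, z) = D*z
C(m, -4)*B(14, s(5)) = (1*(-4))*(-2 + 14) = -4*12 = -48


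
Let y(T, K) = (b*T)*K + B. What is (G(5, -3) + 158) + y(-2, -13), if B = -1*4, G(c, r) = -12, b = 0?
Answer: 142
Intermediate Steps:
B = -4
y(T, K) = -4 (y(T, K) = (0*T)*K - 4 = 0*K - 4 = 0 - 4 = -4)
(G(5, -3) + 158) + y(-2, -13) = (-12 + 158) - 4 = 146 - 4 = 142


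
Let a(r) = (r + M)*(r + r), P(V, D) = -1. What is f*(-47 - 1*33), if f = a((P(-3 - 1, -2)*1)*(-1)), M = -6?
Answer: 800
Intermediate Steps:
a(r) = 2*r*(-6 + r) (a(r) = (r - 6)*(r + r) = (-6 + r)*(2*r) = 2*r*(-6 + r))
f = -10 (f = 2*(-1*1*(-1))*(-6 - 1*1*(-1)) = 2*(-1*(-1))*(-6 - 1*(-1)) = 2*1*(-6 + 1) = 2*1*(-5) = -10)
f*(-47 - 1*33) = -10*(-47 - 1*33) = -10*(-47 - 33) = -10*(-80) = 800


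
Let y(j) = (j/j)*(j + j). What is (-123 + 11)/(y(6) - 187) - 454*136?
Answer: -1543584/25 ≈ -61743.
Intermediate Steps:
y(j) = 2*j (y(j) = 1*(2*j) = 2*j)
(-123 + 11)/(y(6) - 187) - 454*136 = (-123 + 11)/(2*6 - 187) - 454*136 = -112/(12 - 187) - 61744 = -112/(-175) - 61744 = -112*(-1/175) - 61744 = 16/25 - 61744 = -1543584/25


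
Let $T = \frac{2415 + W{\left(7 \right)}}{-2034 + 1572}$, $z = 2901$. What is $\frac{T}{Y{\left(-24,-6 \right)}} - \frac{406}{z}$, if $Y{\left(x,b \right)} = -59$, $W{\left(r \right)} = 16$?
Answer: $- \frac{121649}{2396226} \approx -0.050767$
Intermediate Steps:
$T = - \frac{221}{42}$ ($T = \frac{2415 + 16}{-2034 + 1572} = \frac{2431}{-462} = 2431 \left(- \frac{1}{462}\right) = - \frac{221}{42} \approx -5.2619$)
$\frac{T}{Y{\left(-24,-6 \right)}} - \frac{406}{z} = - \frac{221}{42 \left(-59\right)} - \frac{406}{2901} = \left(- \frac{221}{42}\right) \left(- \frac{1}{59}\right) - \frac{406}{2901} = \frac{221}{2478} - \frac{406}{2901} = - \frac{121649}{2396226}$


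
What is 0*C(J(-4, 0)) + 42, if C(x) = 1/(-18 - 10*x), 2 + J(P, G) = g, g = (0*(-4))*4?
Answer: 42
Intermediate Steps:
g = 0 (g = 0*4 = 0)
J(P, G) = -2 (J(P, G) = -2 + 0 = -2)
0*C(J(-4, 0)) + 42 = 0*(-1/(18 + 10*(-2))) + 42 = 0*(-1/(18 - 20)) + 42 = 0*(-1/(-2)) + 42 = 0*(-1*(-½)) + 42 = 0*(½) + 42 = 0 + 42 = 42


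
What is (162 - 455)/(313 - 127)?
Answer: -293/186 ≈ -1.5753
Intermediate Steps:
(162 - 455)/(313 - 127) = -293/186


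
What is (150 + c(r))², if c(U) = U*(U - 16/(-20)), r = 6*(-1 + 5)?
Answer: 13883076/25 ≈ 5.5532e+5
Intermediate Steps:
r = 24 (r = 6*4 = 24)
c(U) = U*(⅘ + U) (c(U) = U*(U - 16*(-1/20)) = U*(U + ⅘) = U*(⅘ + U))
(150 + c(r))² = (150 + (⅕)*24*(4 + 5*24))² = (150 + (⅕)*24*(4 + 120))² = (150 + (⅕)*24*124)² = (150 + 2976/5)² = (3726/5)² = 13883076/25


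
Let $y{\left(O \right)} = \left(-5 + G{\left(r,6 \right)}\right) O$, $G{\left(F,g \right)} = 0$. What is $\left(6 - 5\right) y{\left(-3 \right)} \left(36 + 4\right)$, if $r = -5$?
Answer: $600$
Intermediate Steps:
$y{\left(O \right)} = - 5 O$ ($y{\left(O \right)} = \left(-5 + 0\right) O = - 5 O$)
$\left(6 - 5\right) y{\left(-3 \right)} \left(36 + 4\right) = \left(6 - 5\right) \left(\left(-5\right) \left(-3\right)\right) \left(36 + 4\right) = 1 \cdot 15 \cdot 40 = 15 \cdot 40 = 600$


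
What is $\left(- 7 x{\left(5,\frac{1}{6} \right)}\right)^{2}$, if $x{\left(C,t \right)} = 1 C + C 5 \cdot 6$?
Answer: $1177225$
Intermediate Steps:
$x{\left(C,t \right)} = 31 C$ ($x{\left(C,t \right)} = C + 5 C 6 = C + 30 C = 31 C$)
$\left(- 7 x{\left(5,\frac{1}{6} \right)}\right)^{2} = \left(- 7 \cdot 31 \cdot 5\right)^{2} = \left(\left(-7\right) 155\right)^{2} = \left(-1085\right)^{2} = 1177225$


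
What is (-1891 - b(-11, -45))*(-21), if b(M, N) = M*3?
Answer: 39018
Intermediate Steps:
b(M, N) = 3*M
(-1891 - b(-11, -45))*(-21) = (-1891 - 3*(-11))*(-21) = (-1891 - 1*(-33))*(-21) = (-1891 + 33)*(-21) = -1858*(-21) = 39018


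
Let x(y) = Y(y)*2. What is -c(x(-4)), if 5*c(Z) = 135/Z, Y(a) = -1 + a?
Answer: 27/10 ≈ 2.7000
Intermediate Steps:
x(y) = -2 + 2*y (x(y) = (-1 + y)*2 = -2 + 2*y)
c(Z) = 27/Z (c(Z) = (135/Z)/5 = 27/Z)
-c(x(-4)) = -27/(-2 + 2*(-4)) = -27/(-2 - 8) = -27/(-10) = -27*(-1)/10 = -1*(-27/10) = 27/10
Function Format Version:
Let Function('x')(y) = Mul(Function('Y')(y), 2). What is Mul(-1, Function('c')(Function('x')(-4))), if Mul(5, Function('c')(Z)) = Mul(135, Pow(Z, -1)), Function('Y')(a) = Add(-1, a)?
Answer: Rational(27, 10) ≈ 2.7000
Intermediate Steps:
Function('x')(y) = Add(-2, Mul(2, y)) (Function('x')(y) = Mul(Add(-1, y), 2) = Add(-2, Mul(2, y)))
Function('c')(Z) = Mul(27, Pow(Z, -1)) (Function('c')(Z) = Mul(Rational(1, 5), Mul(135, Pow(Z, -1))) = Mul(27, Pow(Z, -1)))
Mul(-1, Function('c')(Function('x')(-4))) = Mul(-1, Mul(27, Pow(Add(-2, Mul(2, -4)), -1))) = Mul(-1, Mul(27, Pow(Add(-2, -8), -1))) = Mul(-1, Mul(27, Pow(-10, -1))) = Mul(-1, Mul(27, Rational(-1, 10))) = Mul(-1, Rational(-27, 10)) = Rational(27, 10)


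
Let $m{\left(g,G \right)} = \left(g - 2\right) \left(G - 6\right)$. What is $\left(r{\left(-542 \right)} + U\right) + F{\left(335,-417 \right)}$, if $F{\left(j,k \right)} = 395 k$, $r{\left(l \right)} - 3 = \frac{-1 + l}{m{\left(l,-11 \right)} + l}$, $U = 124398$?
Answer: $- \frac{116991409}{2902} \approx -40314.0$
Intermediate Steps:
$m{\left(g,G \right)} = \left(-6 + G\right) \left(-2 + g\right)$ ($m{\left(g,G \right)} = \left(-2 + g\right) \left(-6 + G\right) = \left(-6 + G\right) \left(-2 + g\right)$)
$r{\left(l \right)} = 3 + \frac{-1 + l}{34 - 16 l}$ ($r{\left(l \right)} = 3 + \frac{-1 + l}{\left(12 - 6 l - -22 - 11 l\right) + l} = 3 + \frac{-1 + l}{\left(12 - 6 l + 22 - 11 l\right) + l} = 3 + \frac{-1 + l}{\left(34 - 17 l\right) + l} = 3 + \frac{-1 + l}{34 - 16 l}$)
$\left(r{\left(-542 \right)} + U\right) + F{\left(335,-417 \right)} = \left(\frac{-101 + 47 \left(-542\right)}{2 \left(-17 + 8 \left(-542\right)\right)} + 124398\right) + 395 \left(-417\right) = \left(\frac{-101 - 25474}{2 \left(-17 - 4336\right)} + 124398\right) - 164715 = \left(\frac{1}{2} \frac{1}{-4353} \left(-25575\right) + 124398\right) - 164715 = \left(\frac{1}{2} \left(- \frac{1}{4353}\right) \left(-25575\right) + 124398\right) - 164715 = \left(\frac{8525}{2902} + 124398\right) - 164715 = \frac{361011521}{2902} - 164715 = - \frac{116991409}{2902}$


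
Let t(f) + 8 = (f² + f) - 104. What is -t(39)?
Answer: -1448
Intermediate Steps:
t(f) = -112 + f + f² (t(f) = -8 + ((f² + f) - 104) = -8 + ((f + f²) - 104) = -8 + (-104 + f + f²) = -112 + f + f²)
-t(39) = -(-112 + 39 + 39²) = -(-112 + 39 + 1521) = -1*1448 = -1448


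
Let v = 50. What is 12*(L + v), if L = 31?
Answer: 972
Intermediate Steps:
12*(L + v) = 12*(31 + 50) = 12*81 = 972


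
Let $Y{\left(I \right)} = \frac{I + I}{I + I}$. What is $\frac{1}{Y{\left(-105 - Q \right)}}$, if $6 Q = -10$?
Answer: $1$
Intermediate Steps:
$Q = - \frac{5}{3}$ ($Q = \frac{1}{6} \left(-10\right) = - \frac{5}{3} \approx -1.6667$)
$Y{\left(I \right)} = 1$ ($Y{\left(I \right)} = \frac{2 I}{2 I} = 2 I \frac{1}{2 I} = 1$)
$\frac{1}{Y{\left(-105 - Q \right)}} = 1^{-1} = 1$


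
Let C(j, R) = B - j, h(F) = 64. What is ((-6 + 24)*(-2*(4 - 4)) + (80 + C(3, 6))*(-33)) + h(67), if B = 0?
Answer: -2477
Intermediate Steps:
C(j, R) = -j (C(j, R) = 0 - j = -j)
((-6 + 24)*(-2*(4 - 4)) + (80 + C(3, 6))*(-33)) + h(67) = ((-6 + 24)*(-2*(4 - 4)) + (80 - 1*3)*(-33)) + 64 = (18*(-2*0) + (80 - 3)*(-33)) + 64 = (18*0 + 77*(-33)) + 64 = (0 - 2541) + 64 = -2541 + 64 = -2477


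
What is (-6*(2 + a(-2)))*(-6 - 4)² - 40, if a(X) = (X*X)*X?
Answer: 3560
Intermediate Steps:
a(X) = X³ (a(X) = X²*X = X³)
(-6*(2 + a(-2)))*(-6 - 4)² - 40 = (-6*(2 + (-2)³))*(-6 - 4)² - 40 = -6*(2 - 8)*(-10)² - 40 = -6*(-6)*100 - 40 = 36*100 - 40 = 3600 - 40 = 3560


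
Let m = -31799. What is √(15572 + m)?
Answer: 3*I*√1803 ≈ 127.39*I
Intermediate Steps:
√(15572 + m) = √(15572 - 31799) = √(-16227) = 3*I*√1803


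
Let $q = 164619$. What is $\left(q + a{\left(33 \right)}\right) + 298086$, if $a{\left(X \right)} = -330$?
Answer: $462375$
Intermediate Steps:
$\left(q + a{\left(33 \right)}\right) + 298086 = \left(164619 - 330\right) + 298086 = 164289 + 298086 = 462375$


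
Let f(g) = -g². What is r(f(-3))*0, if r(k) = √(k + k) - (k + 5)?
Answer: 0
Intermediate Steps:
r(k) = -5 - k + √2*√k (r(k) = √(2*k) - (5 + k) = √2*√k + (-5 - k) = -5 - k + √2*√k)
r(f(-3))*0 = (-5 - (-1)*(-3)² + √2*√(-1*(-3)²))*0 = (-5 - (-1)*9 + √2*√(-1*9))*0 = (-5 - 1*(-9) + √2*√(-9))*0 = (-5 + 9 + √2*(3*I))*0 = (-5 + 9 + 3*I*√2)*0 = (4 + 3*I*√2)*0 = 0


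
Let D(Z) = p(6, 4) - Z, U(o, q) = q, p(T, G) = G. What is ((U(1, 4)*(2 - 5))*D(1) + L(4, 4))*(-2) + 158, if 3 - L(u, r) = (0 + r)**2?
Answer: 256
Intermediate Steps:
L(u, r) = 3 - r**2 (L(u, r) = 3 - (0 + r)**2 = 3 - r**2)
D(Z) = 4 - Z
((U(1, 4)*(2 - 5))*D(1) + L(4, 4))*(-2) + 158 = ((4*(2 - 5))*(4 - 1*1) + (3 - 1*4**2))*(-2) + 158 = ((4*(-3))*(4 - 1) + (3 - 1*16))*(-2) + 158 = (-12*3 + (3 - 16))*(-2) + 158 = (-36 - 13)*(-2) + 158 = -49*(-2) + 158 = 98 + 158 = 256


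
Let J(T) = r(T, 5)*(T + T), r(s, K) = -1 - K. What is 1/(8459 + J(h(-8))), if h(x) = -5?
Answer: 1/8519 ≈ 0.00011738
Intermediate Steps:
J(T) = -12*T (J(T) = (-1 - 1*5)*(T + T) = (-1 - 5)*(2*T) = -12*T)
1/(8459 + J(h(-8))) = 1/(8459 - 12*(-5)) = 1/(8459 + 60) = 1/8519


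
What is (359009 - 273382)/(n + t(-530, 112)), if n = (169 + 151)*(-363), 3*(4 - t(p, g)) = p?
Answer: -256881/347938 ≈ -0.73830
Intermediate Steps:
t(p, g) = 4 - p/3
n = -116160 (n = 320*(-363) = -116160)
(359009 - 273382)/(n + t(-530, 112)) = (359009 - 273382)/(-116160 + (4 - ⅓*(-530))) = 85627/(-116160 + (4 + 530/3)) = 85627/(-116160 + 542/3) = 85627/(-347938/3) = 85627*(-3/347938) = -256881/347938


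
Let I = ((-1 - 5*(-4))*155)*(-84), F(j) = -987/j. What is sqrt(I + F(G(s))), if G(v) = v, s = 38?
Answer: 9*I*sqrt(4410546)/38 ≈ 497.4*I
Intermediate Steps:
I = -247380 (I = ((-1 + 20)*155)*(-84) = (19*155)*(-84) = 2945*(-84) = -247380)
sqrt(I + F(G(s))) = sqrt(-247380 - 987/38) = sqrt(-9401427/38) = 9*I*sqrt(4410546)/38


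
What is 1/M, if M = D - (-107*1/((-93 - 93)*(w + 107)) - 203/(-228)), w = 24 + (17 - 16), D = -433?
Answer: -466488/202406675 ≈ -0.0023047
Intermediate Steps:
w = 25 (w = 24 + 1 = 25)
M = -202406675/466488 (M = -433 - (-107*1/((-93 - 93)*(25 + 107)) - 203/(-228)) = -433 - (-107/(132*(-186)) - 203*(-1/228)) = -433 - (-107/(-24552) + 203/228) = -433 - (-107*(-1/24552) + 203/228) = -433 - (107/24552 + 203/228) = -433 - 1*417371/466488 = -433 - 417371/466488 = -202406675/466488 ≈ -433.89)
1/M = 1/(-202406675/466488) = -466488/202406675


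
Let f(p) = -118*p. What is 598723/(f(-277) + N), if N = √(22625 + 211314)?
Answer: 19569859978/1068140657 - 598723*√233939/1068140657 ≈ 18.050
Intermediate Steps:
N = √233939 ≈ 483.67
598723/(f(-277) + N) = 598723/(-118*(-277) + √233939) = 598723/(32686 + √233939)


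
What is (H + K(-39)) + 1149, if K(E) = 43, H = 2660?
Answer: 3852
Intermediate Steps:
(H + K(-39)) + 1149 = (2660 + 43) + 1149 = 2703 + 1149 = 3852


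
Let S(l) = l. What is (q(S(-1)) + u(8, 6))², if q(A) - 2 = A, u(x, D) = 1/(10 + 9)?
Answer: 400/361 ≈ 1.1080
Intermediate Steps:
u(x, D) = 1/19
q(A) = 2 + A
(q(S(-1)) + u(8, 6))² = ((2 - 1) + 1/19)² = (1 + 1/19)² = (20/19)² = 400/361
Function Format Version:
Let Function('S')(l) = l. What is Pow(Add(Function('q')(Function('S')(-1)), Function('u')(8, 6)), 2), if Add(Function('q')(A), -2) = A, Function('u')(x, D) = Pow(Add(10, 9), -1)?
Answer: Rational(400, 361) ≈ 1.1080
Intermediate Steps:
Function('u')(x, D) = Rational(1, 19) (Function('u')(x, D) = Pow(19, -1) = Rational(1, 19))
Function('q')(A) = Add(2, A)
Pow(Add(Function('q')(Function('S')(-1)), Function('u')(8, 6)), 2) = Pow(Add(Add(2, -1), Rational(1, 19)), 2) = Pow(Add(1, Rational(1, 19)), 2) = Pow(Rational(20, 19), 2) = Rational(400, 361)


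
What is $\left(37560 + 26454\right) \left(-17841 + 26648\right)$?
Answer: $563771298$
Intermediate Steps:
$\left(37560 + 26454\right) \left(-17841 + 26648\right) = 64014 \cdot 8807 = 563771298$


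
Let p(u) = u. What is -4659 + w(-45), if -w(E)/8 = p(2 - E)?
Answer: -5035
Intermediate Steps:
w(E) = -16 + 8*E (w(E) = -8*(2 - E) = -16 + 8*E)
-4659 + w(-45) = -4659 + (-16 + 8*(-45)) = -4659 + (-16 - 360) = -4659 - 376 = -5035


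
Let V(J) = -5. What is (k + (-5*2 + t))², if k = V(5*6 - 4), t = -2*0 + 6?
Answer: 81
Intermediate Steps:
t = 6 (t = 0 + 6 = 6)
k = -5
(k + (-5*2 + t))² = (-5 + (-5*2 + 6))² = (-5 + (-10 + 6))² = (-5 - 4)² = (-9)² = 81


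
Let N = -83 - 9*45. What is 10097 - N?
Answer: 10585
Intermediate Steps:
N = -488 (N = -83 - 405 = -488)
10097 - N = 10097 - 1*(-488) = 10097 + 488 = 10585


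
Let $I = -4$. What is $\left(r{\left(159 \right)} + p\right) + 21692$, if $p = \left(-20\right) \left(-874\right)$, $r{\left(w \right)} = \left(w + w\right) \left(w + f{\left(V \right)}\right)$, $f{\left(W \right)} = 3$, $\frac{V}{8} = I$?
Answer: $90688$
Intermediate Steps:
$V = -32$ ($V = 8 \left(-4\right) = -32$)
$r{\left(w \right)} = 2 w \left(3 + w\right)$ ($r{\left(w \right)} = \left(w + w\right) \left(w + 3\right) = 2 w \left(3 + w\right)$)
$p = 17480$
$\left(r{\left(159 \right)} + p\right) + 21692 = \left(2 \cdot 159 \left(3 + 159\right) + 17480\right) + 21692 = \left(2 \cdot 159 \cdot 162 + 17480\right) + 21692 = \left(51516 + 17480\right) + 21692 = 68996 + 21692 = 90688$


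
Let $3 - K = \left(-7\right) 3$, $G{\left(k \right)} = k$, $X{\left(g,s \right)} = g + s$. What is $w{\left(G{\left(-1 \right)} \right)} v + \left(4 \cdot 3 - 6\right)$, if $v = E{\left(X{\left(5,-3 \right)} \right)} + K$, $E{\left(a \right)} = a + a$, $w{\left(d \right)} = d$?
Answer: $-22$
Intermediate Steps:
$K = 24$ ($K = 3 - \left(-7\right) 3 = 3 - -21 = 3 + 21 = 24$)
$E{\left(a \right)} = 2 a$
$v = 28$ ($v = 2 \left(5 - 3\right) + 24 = 2 \cdot 2 + 24 = 4 + 24 = 28$)
$w{\left(G{\left(-1 \right)} \right)} v + \left(4 \cdot 3 - 6\right) = \left(-1\right) 28 + \left(4 \cdot 3 - 6\right) = -28 + \left(12 - 6\right) = -28 + 6 = -22$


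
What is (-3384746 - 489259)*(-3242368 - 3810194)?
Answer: 27321660450810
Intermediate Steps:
(-3384746 - 489259)*(-3242368 - 3810194) = -3874005*(-7052562) = 27321660450810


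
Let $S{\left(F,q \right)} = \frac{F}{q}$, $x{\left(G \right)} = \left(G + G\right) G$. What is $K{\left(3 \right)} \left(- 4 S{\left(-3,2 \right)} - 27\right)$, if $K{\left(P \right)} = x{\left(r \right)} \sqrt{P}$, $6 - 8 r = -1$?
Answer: $- \frac{1029 \sqrt{3}}{32} \approx -55.696$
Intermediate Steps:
$r = \frac{7}{8}$ ($r = \frac{3}{4} - - \frac{1}{8} = \frac{3}{4} + \frac{1}{8} = \frac{7}{8} \approx 0.875$)
$x{\left(G \right)} = 2 G^{2}$ ($x{\left(G \right)} = 2 G G = 2 G^{2}$)
$K{\left(P \right)} = \frac{49 \sqrt{P}}{32}$ ($K{\left(P \right)} = 2 \left(\frac{7}{8}\right)^{2} \sqrt{P} = 2 \cdot \frac{49}{64} \sqrt{P} = \frac{49 \sqrt{P}}{32}$)
$K{\left(3 \right)} \left(- 4 S{\left(-3,2 \right)} - 27\right) = \frac{49 \sqrt{3}}{32} \left(- 4 \left(- \frac{3}{2}\right) - 27\right) = \frac{49 \sqrt{3}}{32} \left(- 4 \left(\left(-3\right) \frac{1}{2}\right) - 27\right) = \frac{49 \sqrt{3}}{32} \left(\left(-4\right) \left(- \frac{3}{2}\right) - 27\right) = \frac{49 \sqrt{3}}{32} \left(6 - 27\right) = \frac{49 \sqrt{3}}{32} \left(-21\right) = - \frac{1029 \sqrt{3}}{32}$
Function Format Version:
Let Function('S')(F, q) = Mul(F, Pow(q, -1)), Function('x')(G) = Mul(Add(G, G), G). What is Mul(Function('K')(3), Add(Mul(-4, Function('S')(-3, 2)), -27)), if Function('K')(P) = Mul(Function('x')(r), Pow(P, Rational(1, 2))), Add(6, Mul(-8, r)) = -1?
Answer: Mul(Rational(-1029, 32), Pow(3, Rational(1, 2))) ≈ -55.696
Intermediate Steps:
r = Rational(7, 8) (r = Add(Rational(3, 4), Mul(Rational(-1, 8), -1)) = Add(Rational(3, 4), Rational(1, 8)) = Rational(7, 8) ≈ 0.87500)
Function('x')(G) = Mul(2, Pow(G, 2)) (Function('x')(G) = Mul(Mul(2, G), G) = Mul(2, Pow(G, 2)))
Function('K')(P) = Mul(Rational(49, 32), Pow(P, Rational(1, 2))) (Function('K')(P) = Mul(Mul(2, Pow(Rational(7, 8), 2)), Pow(P, Rational(1, 2))) = Mul(Mul(2, Rational(49, 64)), Pow(P, Rational(1, 2))) = Mul(Rational(49, 32), Pow(P, Rational(1, 2))))
Mul(Function('K')(3), Add(Mul(-4, Function('S')(-3, 2)), -27)) = Mul(Mul(Rational(49, 32), Pow(3, Rational(1, 2))), Add(Mul(-4, Mul(-3, Pow(2, -1))), -27)) = Mul(Mul(Rational(49, 32), Pow(3, Rational(1, 2))), Add(Mul(-4, Mul(-3, Rational(1, 2))), -27)) = Mul(Mul(Rational(49, 32), Pow(3, Rational(1, 2))), Add(Mul(-4, Rational(-3, 2)), -27)) = Mul(Mul(Rational(49, 32), Pow(3, Rational(1, 2))), Add(6, -27)) = Mul(Mul(Rational(49, 32), Pow(3, Rational(1, 2))), -21) = Mul(Rational(-1029, 32), Pow(3, Rational(1, 2)))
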